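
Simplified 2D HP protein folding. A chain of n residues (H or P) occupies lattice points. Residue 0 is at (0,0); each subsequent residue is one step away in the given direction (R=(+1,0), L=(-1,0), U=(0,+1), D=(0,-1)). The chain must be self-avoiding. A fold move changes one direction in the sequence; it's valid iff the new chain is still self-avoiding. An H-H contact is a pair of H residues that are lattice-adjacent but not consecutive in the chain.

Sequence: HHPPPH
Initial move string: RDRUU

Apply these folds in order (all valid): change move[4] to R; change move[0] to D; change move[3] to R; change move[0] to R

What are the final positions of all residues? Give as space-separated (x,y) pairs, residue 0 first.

Initial moves: RDRUU
Fold: move[4]->R => RDRUR (positions: [(0, 0), (1, 0), (1, -1), (2, -1), (2, 0), (3, 0)])
Fold: move[0]->D => DDRUR (positions: [(0, 0), (0, -1), (0, -2), (1, -2), (1, -1), (2, -1)])
Fold: move[3]->R => DDRRR (positions: [(0, 0), (0, -1), (0, -2), (1, -2), (2, -2), (3, -2)])
Fold: move[0]->R => RDRRR (positions: [(0, 0), (1, 0), (1, -1), (2, -1), (3, -1), (4, -1)])

Answer: (0,0) (1,0) (1,-1) (2,-1) (3,-1) (4,-1)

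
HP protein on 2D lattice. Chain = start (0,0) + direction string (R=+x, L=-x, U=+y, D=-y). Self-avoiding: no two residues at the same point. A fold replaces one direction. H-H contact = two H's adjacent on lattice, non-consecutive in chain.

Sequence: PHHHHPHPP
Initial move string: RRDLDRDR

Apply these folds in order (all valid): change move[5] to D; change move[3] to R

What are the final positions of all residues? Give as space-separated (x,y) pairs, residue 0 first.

Answer: (0,0) (1,0) (2,0) (2,-1) (3,-1) (3,-2) (3,-3) (3,-4) (4,-4)

Derivation:
Initial moves: RRDLDRDR
Fold: move[5]->D => RRDLDDDR (positions: [(0, 0), (1, 0), (2, 0), (2, -1), (1, -1), (1, -2), (1, -3), (1, -4), (2, -4)])
Fold: move[3]->R => RRDRDDDR (positions: [(0, 0), (1, 0), (2, 0), (2, -1), (3, -1), (3, -2), (3, -3), (3, -4), (4, -4)])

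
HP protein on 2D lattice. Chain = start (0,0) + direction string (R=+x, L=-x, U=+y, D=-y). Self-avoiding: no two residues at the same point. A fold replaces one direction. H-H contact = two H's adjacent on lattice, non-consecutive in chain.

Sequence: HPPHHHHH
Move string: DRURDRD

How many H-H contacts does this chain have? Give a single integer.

Positions: [(0, 0), (0, -1), (1, -1), (1, 0), (2, 0), (2, -1), (3, -1), (3, -2)]
H-H contact: residue 0 @(0,0) - residue 3 @(1, 0)

Answer: 1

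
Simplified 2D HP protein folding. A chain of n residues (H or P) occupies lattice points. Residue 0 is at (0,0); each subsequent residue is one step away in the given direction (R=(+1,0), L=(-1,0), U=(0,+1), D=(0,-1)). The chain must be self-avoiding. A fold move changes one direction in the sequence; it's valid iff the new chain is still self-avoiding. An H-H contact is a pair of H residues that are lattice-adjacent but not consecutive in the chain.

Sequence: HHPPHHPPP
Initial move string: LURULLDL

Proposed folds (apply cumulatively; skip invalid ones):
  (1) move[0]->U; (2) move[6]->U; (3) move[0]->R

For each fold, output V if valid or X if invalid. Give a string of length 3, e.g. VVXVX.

Initial: LURULLDL -> [(0, 0), (-1, 0), (-1, 1), (0, 1), (0, 2), (-1, 2), (-2, 2), (-2, 1), (-3, 1)]
Fold 1: move[0]->U => UURULLDL VALID
Fold 2: move[6]->U => UURULLUL VALID
Fold 3: move[0]->R => RURULLUL VALID

Answer: VVV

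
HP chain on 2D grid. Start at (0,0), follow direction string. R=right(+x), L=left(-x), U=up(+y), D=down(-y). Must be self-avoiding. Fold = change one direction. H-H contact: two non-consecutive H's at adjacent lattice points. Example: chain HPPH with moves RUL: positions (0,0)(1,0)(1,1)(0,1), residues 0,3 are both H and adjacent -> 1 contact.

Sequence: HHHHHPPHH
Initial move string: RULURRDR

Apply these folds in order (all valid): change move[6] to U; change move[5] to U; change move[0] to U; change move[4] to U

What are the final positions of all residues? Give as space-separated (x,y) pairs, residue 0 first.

Initial moves: RULURRDR
Fold: move[6]->U => RULURRUR (positions: [(0, 0), (1, 0), (1, 1), (0, 1), (0, 2), (1, 2), (2, 2), (2, 3), (3, 3)])
Fold: move[5]->U => RULURUUR (positions: [(0, 0), (1, 0), (1, 1), (0, 1), (0, 2), (1, 2), (1, 3), (1, 4), (2, 4)])
Fold: move[0]->U => UULURUUR (positions: [(0, 0), (0, 1), (0, 2), (-1, 2), (-1, 3), (0, 3), (0, 4), (0, 5), (1, 5)])
Fold: move[4]->U => UULUUUUR (positions: [(0, 0), (0, 1), (0, 2), (-1, 2), (-1, 3), (-1, 4), (-1, 5), (-1, 6), (0, 6)])

Answer: (0,0) (0,1) (0,2) (-1,2) (-1,3) (-1,4) (-1,5) (-1,6) (0,6)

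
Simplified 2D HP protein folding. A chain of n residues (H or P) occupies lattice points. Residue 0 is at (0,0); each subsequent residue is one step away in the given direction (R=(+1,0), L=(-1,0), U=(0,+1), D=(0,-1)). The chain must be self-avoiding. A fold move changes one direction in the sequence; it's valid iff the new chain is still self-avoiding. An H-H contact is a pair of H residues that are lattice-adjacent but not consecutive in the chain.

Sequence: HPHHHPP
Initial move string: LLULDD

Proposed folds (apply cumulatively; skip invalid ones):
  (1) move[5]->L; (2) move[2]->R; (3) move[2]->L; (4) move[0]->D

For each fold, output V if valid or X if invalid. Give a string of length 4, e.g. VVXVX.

Answer: VXVV

Derivation:
Initial: LLULDD -> [(0, 0), (-1, 0), (-2, 0), (-2, 1), (-3, 1), (-3, 0), (-3, -1)]
Fold 1: move[5]->L => LLULDL VALID
Fold 2: move[2]->R => LLRLDL INVALID (collision), skipped
Fold 3: move[2]->L => LLLLDL VALID
Fold 4: move[0]->D => DLLLDL VALID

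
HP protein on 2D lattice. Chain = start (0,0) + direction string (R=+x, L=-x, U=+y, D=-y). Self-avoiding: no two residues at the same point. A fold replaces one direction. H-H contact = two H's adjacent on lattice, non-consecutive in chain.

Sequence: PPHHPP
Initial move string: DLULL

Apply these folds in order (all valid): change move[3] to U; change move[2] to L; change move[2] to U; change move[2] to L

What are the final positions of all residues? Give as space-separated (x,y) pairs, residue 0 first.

Initial moves: DLULL
Fold: move[3]->U => DLUUL (positions: [(0, 0), (0, -1), (-1, -1), (-1, 0), (-1, 1), (-2, 1)])
Fold: move[2]->L => DLLUL (positions: [(0, 0), (0, -1), (-1, -1), (-2, -1), (-2, 0), (-3, 0)])
Fold: move[2]->U => DLUUL (positions: [(0, 0), (0, -1), (-1, -1), (-1, 0), (-1, 1), (-2, 1)])
Fold: move[2]->L => DLLUL (positions: [(0, 0), (0, -1), (-1, -1), (-2, -1), (-2, 0), (-3, 0)])

Answer: (0,0) (0,-1) (-1,-1) (-2,-1) (-2,0) (-3,0)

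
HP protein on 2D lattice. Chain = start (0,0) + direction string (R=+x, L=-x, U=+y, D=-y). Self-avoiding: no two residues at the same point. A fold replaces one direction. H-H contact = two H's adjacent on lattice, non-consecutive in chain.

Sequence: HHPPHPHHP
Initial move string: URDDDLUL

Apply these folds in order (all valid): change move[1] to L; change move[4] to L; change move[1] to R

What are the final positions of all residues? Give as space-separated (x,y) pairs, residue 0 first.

Answer: (0,0) (0,1) (1,1) (1,0) (1,-1) (0,-1) (-1,-1) (-1,0) (-2,0)

Derivation:
Initial moves: URDDDLUL
Fold: move[1]->L => ULDDDLUL (positions: [(0, 0), (0, 1), (-1, 1), (-1, 0), (-1, -1), (-1, -2), (-2, -2), (-2, -1), (-3, -1)])
Fold: move[4]->L => ULDDLLUL (positions: [(0, 0), (0, 1), (-1, 1), (-1, 0), (-1, -1), (-2, -1), (-3, -1), (-3, 0), (-4, 0)])
Fold: move[1]->R => URDDLLUL (positions: [(0, 0), (0, 1), (1, 1), (1, 0), (1, -1), (0, -1), (-1, -1), (-1, 0), (-2, 0)])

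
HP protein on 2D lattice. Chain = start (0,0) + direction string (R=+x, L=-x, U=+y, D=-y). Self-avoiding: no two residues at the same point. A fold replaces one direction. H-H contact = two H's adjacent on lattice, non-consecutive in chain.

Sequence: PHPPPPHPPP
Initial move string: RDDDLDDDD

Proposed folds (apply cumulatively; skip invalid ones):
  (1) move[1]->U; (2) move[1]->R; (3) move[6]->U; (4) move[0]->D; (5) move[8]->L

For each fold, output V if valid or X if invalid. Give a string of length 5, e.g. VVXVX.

Initial: RDDDLDDDD -> [(0, 0), (1, 0), (1, -1), (1, -2), (1, -3), (0, -3), (0, -4), (0, -5), (0, -6), (0, -7)]
Fold 1: move[1]->U => RUDDLDDDD INVALID (collision), skipped
Fold 2: move[1]->R => RRDDLDDDD VALID
Fold 3: move[6]->U => RRDDLDUDD INVALID (collision), skipped
Fold 4: move[0]->D => DRDDLDDDD VALID
Fold 5: move[8]->L => DRDDLDDDL VALID

Answer: XVXVV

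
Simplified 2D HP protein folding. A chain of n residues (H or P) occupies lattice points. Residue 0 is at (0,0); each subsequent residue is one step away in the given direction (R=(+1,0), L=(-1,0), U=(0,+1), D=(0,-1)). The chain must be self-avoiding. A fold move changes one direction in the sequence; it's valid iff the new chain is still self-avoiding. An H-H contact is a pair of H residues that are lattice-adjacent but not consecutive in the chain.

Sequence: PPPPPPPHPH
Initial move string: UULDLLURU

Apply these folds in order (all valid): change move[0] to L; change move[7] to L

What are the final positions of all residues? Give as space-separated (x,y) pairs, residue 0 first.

Initial moves: UULDLLURU
Fold: move[0]->L => LULDLLURU (positions: [(0, 0), (-1, 0), (-1, 1), (-2, 1), (-2, 0), (-3, 0), (-4, 0), (-4, 1), (-3, 1), (-3, 2)])
Fold: move[7]->L => LULDLLULU (positions: [(0, 0), (-1, 0), (-1, 1), (-2, 1), (-2, 0), (-3, 0), (-4, 0), (-4, 1), (-5, 1), (-5, 2)])

Answer: (0,0) (-1,0) (-1,1) (-2,1) (-2,0) (-3,0) (-4,0) (-4,1) (-5,1) (-5,2)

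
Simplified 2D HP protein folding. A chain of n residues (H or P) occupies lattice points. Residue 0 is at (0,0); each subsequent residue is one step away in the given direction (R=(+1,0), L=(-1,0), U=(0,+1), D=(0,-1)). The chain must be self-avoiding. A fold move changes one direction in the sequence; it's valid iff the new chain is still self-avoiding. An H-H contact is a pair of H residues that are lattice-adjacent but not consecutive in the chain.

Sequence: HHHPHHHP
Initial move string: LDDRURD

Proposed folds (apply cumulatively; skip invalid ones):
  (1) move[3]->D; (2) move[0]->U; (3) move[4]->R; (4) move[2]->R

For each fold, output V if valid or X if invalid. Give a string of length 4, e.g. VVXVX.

Initial: LDDRURD -> [(0, 0), (-1, 0), (-1, -1), (-1, -2), (0, -2), (0, -1), (1, -1), (1, -2)]
Fold 1: move[3]->D => LDDDURD INVALID (collision), skipped
Fold 2: move[0]->U => UDDRURD INVALID (collision), skipped
Fold 3: move[4]->R => LDDRRRD VALID
Fold 4: move[2]->R => LDRRRRD VALID

Answer: XXVV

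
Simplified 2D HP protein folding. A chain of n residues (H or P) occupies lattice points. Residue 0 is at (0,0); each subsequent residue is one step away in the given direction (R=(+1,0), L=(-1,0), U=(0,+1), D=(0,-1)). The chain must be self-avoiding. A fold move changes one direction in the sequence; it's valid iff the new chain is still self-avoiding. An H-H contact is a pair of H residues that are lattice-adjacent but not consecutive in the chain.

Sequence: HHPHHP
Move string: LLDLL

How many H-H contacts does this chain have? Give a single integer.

Positions: [(0, 0), (-1, 0), (-2, 0), (-2, -1), (-3, -1), (-4, -1)]
No H-H contacts found.

Answer: 0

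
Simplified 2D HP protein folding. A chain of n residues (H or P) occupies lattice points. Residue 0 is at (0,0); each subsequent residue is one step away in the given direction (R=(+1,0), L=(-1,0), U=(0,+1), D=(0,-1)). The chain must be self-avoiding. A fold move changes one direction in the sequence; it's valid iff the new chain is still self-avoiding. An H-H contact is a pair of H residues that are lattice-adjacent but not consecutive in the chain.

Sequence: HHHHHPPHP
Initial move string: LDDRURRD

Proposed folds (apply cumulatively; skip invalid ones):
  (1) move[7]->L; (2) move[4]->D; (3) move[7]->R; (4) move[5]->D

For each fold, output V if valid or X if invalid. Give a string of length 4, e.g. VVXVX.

Initial: LDDRURRD -> [(0, 0), (-1, 0), (-1, -1), (-1, -2), (0, -2), (0, -1), (1, -1), (2, -1), (2, -2)]
Fold 1: move[7]->L => LDDRURRL INVALID (collision), skipped
Fold 2: move[4]->D => LDDRDRRD VALID
Fold 3: move[7]->R => LDDRDRRR VALID
Fold 4: move[5]->D => LDDRDDRR VALID

Answer: XVVV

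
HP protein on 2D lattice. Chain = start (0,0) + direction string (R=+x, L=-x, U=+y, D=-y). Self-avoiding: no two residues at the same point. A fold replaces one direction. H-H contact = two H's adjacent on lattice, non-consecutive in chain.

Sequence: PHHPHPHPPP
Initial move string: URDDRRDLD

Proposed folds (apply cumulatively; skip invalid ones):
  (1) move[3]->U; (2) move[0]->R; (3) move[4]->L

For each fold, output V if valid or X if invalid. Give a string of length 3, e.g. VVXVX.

Answer: XVX

Derivation:
Initial: URDDRRDLD -> [(0, 0), (0, 1), (1, 1), (1, 0), (1, -1), (2, -1), (3, -1), (3, -2), (2, -2), (2, -3)]
Fold 1: move[3]->U => URDURRDLD INVALID (collision), skipped
Fold 2: move[0]->R => RRDDRRDLD VALID
Fold 3: move[4]->L => RRDDLRDLD INVALID (collision), skipped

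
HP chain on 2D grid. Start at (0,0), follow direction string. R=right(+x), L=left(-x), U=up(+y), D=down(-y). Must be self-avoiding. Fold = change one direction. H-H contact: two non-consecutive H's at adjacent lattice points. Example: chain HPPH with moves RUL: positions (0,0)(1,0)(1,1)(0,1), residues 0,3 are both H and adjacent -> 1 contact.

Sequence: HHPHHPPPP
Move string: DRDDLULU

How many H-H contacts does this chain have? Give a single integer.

Answer: 0

Derivation:
Positions: [(0, 0), (0, -1), (1, -1), (1, -2), (1, -3), (0, -3), (0, -2), (-1, -2), (-1, -1)]
No H-H contacts found.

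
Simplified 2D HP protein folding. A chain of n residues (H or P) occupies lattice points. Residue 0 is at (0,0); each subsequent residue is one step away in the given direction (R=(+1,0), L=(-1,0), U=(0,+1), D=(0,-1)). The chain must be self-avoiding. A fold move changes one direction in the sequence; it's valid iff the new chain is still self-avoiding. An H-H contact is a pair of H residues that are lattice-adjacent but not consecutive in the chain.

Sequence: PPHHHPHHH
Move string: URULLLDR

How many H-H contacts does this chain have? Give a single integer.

Answer: 0

Derivation:
Positions: [(0, 0), (0, 1), (1, 1), (1, 2), (0, 2), (-1, 2), (-2, 2), (-2, 1), (-1, 1)]
No H-H contacts found.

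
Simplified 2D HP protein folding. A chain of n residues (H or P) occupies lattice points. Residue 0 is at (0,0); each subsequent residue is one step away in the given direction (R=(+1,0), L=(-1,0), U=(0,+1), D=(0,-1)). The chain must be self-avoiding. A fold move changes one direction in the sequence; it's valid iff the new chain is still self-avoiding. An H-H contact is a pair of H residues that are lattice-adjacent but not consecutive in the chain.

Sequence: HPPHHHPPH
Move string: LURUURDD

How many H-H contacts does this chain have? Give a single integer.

Positions: [(0, 0), (-1, 0), (-1, 1), (0, 1), (0, 2), (0, 3), (1, 3), (1, 2), (1, 1)]
H-H contact: residue 0 @(0,0) - residue 3 @(0, 1)
H-H contact: residue 3 @(0,1) - residue 8 @(1, 1)

Answer: 2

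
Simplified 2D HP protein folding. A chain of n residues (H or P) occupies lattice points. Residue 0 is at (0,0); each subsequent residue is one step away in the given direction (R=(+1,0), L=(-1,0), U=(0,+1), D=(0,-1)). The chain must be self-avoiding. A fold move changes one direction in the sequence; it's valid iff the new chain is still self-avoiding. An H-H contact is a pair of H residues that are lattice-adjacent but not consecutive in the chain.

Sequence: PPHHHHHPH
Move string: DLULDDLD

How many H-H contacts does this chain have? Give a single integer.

Answer: 1

Derivation:
Positions: [(0, 0), (0, -1), (-1, -1), (-1, 0), (-2, 0), (-2, -1), (-2, -2), (-3, -2), (-3, -3)]
H-H contact: residue 2 @(-1,-1) - residue 5 @(-2, -1)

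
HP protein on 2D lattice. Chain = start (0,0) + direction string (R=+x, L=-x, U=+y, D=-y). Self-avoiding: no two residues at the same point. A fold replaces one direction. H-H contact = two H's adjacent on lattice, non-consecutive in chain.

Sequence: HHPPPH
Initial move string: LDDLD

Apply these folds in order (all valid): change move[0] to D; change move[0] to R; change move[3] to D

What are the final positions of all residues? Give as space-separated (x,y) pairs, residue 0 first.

Answer: (0,0) (1,0) (1,-1) (1,-2) (1,-3) (1,-4)

Derivation:
Initial moves: LDDLD
Fold: move[0]->D => DDDLD (positions: [(0, 0), (0, -1), (0, -2), (0, -3), (-1, -3), (-1, -4)])
Fold: move[0]->R => RDDLD (positions: [(0, 0), (1, 0), (1, -1), (1, -2), (0, -2), (0, -3)])
Fold: move[3]->D => RDDDD (positions: [(0, 0), (1, 0), (1, -1), (1, -2), (1, -3), (1, -4)])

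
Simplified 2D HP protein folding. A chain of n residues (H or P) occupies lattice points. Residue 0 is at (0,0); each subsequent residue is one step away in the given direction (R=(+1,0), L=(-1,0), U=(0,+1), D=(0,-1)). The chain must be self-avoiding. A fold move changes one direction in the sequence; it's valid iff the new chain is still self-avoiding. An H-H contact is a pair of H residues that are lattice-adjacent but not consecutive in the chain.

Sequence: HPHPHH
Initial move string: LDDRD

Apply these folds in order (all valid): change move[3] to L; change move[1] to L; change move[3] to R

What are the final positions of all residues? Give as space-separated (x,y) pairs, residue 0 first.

Answer: (0,0) (-1,0) (-2,0) (-2,-1) (-1,-1) (-1,-2)

Derivation:
Initial moves: LDDRD
Fold: move[3]->L => LDDLD (positions: [(0, 0), (-1, 0), (-1, -1), (-1, -2), (-2, -2), (-2, -3)])
Fold: move[1]->L => LLDLD (positions: [(0, 0), (-1, 0), (-2, 0), (-2, -1), (-3, -1), (-3, -2)])
Fold: move[3]->R => LLDRD (positions: [(0, 0), (-1, 0), (-2, 0), (-2, -1), (-1, -1), (-1, -2)])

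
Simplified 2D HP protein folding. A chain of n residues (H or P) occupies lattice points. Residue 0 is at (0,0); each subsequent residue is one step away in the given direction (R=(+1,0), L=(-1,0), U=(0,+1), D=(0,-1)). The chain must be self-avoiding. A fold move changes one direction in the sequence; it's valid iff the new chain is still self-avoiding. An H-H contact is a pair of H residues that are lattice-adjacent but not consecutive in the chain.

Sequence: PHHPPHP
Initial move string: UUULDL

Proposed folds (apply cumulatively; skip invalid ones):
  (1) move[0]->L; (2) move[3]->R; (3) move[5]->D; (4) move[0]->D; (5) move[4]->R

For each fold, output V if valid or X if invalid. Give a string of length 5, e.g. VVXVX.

Initial: UUULDL -> [(0, 0), (0, 1), (0, 2), (0, 3), (-1, 3), (-1, 2), (-2, 2)]
Fold 1: move[0]->L => LUULDL VALID
Fold 2: move[3]->R => LUURDL INVALID (collision), skipped
Fold 3: move[5]->D => LUULDD VALID
Fold 4: move[0]->D => DUULDD INVALID (collision), skipped
Fold 5: move[4]->R => LUULRD INVALID (collision), skipped

Answer: VXVXX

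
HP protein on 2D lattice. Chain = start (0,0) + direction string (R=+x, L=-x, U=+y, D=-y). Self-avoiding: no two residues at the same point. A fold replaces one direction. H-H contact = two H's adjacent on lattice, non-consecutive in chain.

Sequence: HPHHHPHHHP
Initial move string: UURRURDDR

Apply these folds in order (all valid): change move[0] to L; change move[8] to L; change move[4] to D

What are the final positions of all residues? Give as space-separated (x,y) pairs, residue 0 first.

Initial moves: UURRURDDR
Fold: move[0]->L => LURRURDDR (positions: [(0, 0), (-1, 0), (-1, 1), (0, 1), (1, 1), (1, 2), (2, 2), (2, 1), (2, 0), (3, 0)])
Fold: move[8]->L => LURRURDDL (positions: [(0, 0), (-1, 0), (-1, 1), (0, 1), (1, 1), (1, 2), (2, 2), (2, 1), (2, 0), (1, 0)])
Fold: move[4]->D => LURRDRDDL (positions: [(0, 0), (-1, 0), (-1, 1), (0, 1), (1, 1), (1, 0), (2, 0), (2, -1), (2, -2), (1, -2)])

Answer: (0,0) (-1,0) (-1,1) (0,1) (1,1) (1,0) (2,0) (2,-1) (2,-2) (1,-2)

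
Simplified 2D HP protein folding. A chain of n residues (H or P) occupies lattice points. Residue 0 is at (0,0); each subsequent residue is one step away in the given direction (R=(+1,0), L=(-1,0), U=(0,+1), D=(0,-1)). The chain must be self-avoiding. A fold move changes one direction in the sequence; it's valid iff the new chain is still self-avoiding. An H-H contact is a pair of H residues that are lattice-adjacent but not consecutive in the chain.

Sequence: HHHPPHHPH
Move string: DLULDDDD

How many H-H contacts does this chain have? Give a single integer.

Positions: [(0, 0), (0, -1), (-1, -1), (-1, 0), (-2, 0), (-2, -1), (-2, -2), (-2, -3), (-2, -4)]
H-H contact: residue 2 @(-1,-1) - residue 5 @(-2, -1)

Answer: 1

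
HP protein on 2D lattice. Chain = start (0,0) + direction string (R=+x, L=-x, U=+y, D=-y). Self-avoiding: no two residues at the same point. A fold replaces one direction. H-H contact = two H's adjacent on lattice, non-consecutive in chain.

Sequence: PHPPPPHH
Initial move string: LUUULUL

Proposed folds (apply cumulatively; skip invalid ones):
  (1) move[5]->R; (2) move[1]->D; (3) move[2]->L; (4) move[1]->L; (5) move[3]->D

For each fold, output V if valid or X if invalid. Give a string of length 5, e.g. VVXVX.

Answer: XXVVV

Derivation:
Initial: LUUULUL -> [(0, 0), (-1, 0), (-1, 1), (-1, 2), (-1, 3), (-2, 3), (-2, 4), (-3, 4)]
Fold 1: move[5]->R => LUUULRL INVALID (collision), skipped
Fold 2: move[1]->D => LDUULUL INVALID (collision), skipped
Fold 3: move[2]->L => LULULUL VALID
Fold 4: move[1]->L => LLLULUL VALID
Fold 5: move[3]->D => LLLDLUL VALID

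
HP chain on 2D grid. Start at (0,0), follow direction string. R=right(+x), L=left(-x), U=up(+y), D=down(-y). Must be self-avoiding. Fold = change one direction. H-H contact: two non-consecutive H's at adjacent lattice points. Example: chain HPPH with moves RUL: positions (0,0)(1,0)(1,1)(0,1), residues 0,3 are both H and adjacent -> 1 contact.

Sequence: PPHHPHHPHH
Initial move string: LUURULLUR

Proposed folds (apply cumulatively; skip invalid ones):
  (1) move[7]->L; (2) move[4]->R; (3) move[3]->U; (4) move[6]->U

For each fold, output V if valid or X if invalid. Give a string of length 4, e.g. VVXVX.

Initial: LUURULLUR -> [(0, 0), (-1, 0), (-1, 1), (-1, 2), (0, 2), (0, 3), (-1, 3), (-2, 3), (-2, 4), (-1, 4)]
Fold 1: move[7]->L => LUURULLLR INVALID (collision), skipped
Fold 2: move[4]->R => LUURRLLUR INVALID (collision), skipped
Fold 3: move[3]->U => LUUUULLUR VALID
Fold 4: move[6]->U => LUUUULUUR VALID

Answer: XXVV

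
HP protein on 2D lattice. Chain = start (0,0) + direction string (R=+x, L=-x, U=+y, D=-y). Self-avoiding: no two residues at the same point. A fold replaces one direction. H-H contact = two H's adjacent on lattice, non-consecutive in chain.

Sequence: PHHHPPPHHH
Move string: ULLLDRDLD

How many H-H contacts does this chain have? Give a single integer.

Positions: [(0, 0), (0, 1), (-1, 1), (-2, 1), (-3, 1), (-3, 0), (-2, 0), (-2, -1), (-3, -1), (-3, -2)]
No H-H contacts found.

Answer: 0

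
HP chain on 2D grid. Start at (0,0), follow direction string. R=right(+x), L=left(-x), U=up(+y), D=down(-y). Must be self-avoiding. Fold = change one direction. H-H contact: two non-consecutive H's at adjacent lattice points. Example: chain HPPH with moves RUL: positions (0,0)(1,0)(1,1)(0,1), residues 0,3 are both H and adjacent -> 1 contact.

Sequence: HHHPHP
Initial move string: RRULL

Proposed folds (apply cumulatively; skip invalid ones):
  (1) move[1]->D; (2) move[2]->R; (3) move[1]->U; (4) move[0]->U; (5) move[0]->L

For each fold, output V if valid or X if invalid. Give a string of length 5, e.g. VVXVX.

Answer: XXVVV

Derivation:
Initial: RRULL -> [(0, 0), (1, 0), (2, 0), (2, 1), (1, 1), (0, 1)]
Fold 1: move[1]->D => RDULL INVALID (collision), skipped
Fold 2: move[2]->R => RRRLL INVALID (collision), skipped
Fold 3: move[1]->U => RUULL VALID
Fold 4: move[0]->U => UUULL VALID
Fold 5: move[0]->L => LUULL VALID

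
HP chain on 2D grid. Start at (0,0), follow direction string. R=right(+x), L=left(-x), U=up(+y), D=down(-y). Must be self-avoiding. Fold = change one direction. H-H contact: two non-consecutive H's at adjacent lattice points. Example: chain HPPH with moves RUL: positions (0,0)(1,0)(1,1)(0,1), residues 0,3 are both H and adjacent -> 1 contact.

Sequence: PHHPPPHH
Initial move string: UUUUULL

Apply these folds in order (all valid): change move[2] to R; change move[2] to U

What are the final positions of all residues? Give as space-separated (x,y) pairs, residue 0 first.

Answer: (0,0) (0,1) (0,2) (0,3) (0,4) (0,5) (-1,5) (-2,5)

Derivation:
Initial moves: UUUUULL
Fold: move[2]->R => UURUULL (positions: [(0, 0), (0, 1), (0, 2), (1, 2), (1, 3), (1, 4), (0, 4), (-1, 4)])
Fold: move[2]->U => UUUUULL (positions: [(0, 0), (0, 1), (0, 2), (0, 3), (0, 4), (0, 5), (-1, 5), (-2, 5)])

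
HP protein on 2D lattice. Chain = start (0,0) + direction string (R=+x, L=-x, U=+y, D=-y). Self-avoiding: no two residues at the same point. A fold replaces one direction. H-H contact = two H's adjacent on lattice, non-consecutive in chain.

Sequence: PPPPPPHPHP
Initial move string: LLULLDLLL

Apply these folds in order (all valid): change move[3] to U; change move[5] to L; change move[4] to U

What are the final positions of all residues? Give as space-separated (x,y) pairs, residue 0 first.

Initial moves: LLULLDLLL
Fold: move[3]->U => LLUULDLLL (positions: [(0, 0), (-1, 0), (-2, 0), (-2, 1), (-2, 2), (-3, 2), (-3, 1), (-4, 1), (-5, 1), (-6, 1)])
Fold: move[5]->L => LLUULLLLL (positions: [(0, 0), (-1, 0), (-2, 0), (-2, 1), (-2, 2), (-3, 2), (-4, 2), (-5, 2), (-6, 2), (-7, 2)])
Fold: move[4]->U => LLUUULLLL (positions: [(0, 0), (-1, 0), (-2, 0), (-2, 1), (-2, 2), (-2, 3), (-3, 3), (-4, 3), (-5, 3), (-6, 3)])

Answer: (0,0) (-1,0) (-2,0) (-2,1) (-2,2) (-2,3) (-3,3) (-4,3) (-5,3) (-6,3)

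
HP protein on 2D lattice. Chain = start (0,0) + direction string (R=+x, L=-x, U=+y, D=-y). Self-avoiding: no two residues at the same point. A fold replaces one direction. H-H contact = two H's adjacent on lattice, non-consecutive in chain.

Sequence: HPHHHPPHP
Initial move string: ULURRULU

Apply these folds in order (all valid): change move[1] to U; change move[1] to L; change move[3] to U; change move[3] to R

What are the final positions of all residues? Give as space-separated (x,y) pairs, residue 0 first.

Answer: (0,0) (0,1) (-1,1) (-1,2) (0,2) (1,2) (1,3) (0,3) (0,4)

Derivation:
Initial moves: ULURRULU
Fold: move[1]->U => UUURRULU (positions: [(0, 0), (0, 1), (0, 2), (0, 3), (1, 3), (2, 3), (2, 4), (1, 4), (1, 5)])
Fold: move[1]->L => ULURRULU (positions: [(0, 0), (0, 1), (-1, 1), (-1, 2), (0, 2), (1, 2), (1, 3), (0, 3), (0, 4)])
Fold: move[3]->U => ULUURULU (positions: [(0, 0), (0, 1), (-1, 1), (-1, 2), (-1, 3), (0, 3), (0, 4), (-1, 4), (-1, 5)])
Fold: move[3]->R => ULURRULU (positions: [(0, 0), (0, 1), (-1, 1), (-1, 2), (0, 2), (1, 2), (1, 3), (0, 3), (0, 4)])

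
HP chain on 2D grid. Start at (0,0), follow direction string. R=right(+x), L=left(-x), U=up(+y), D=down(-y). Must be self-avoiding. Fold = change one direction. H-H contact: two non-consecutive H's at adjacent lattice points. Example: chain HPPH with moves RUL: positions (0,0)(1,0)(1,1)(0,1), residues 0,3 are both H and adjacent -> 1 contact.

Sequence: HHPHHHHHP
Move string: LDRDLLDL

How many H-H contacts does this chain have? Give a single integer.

Positions: [(0, 0), (-1, 0), (-1, -1), (0, -1), (0, -2), (-1, -2), (-2, -2), (-2, -3), (-3, -3)]
H-H contact: residue 0 @(0,0) - residue 3 @(0, -1)

Answer: 1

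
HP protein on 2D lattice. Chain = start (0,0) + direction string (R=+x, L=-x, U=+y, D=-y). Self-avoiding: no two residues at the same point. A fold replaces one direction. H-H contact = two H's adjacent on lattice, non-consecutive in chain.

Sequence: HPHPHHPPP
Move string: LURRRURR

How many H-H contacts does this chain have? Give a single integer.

Answer: 0

Derivation:
Positions: [(0, 0), (-1, 0), (-1, 1), (0, 1), (1, 1), (2, 1), (2, 2), (3, 2), (4, 2)]
No H-H contacts found.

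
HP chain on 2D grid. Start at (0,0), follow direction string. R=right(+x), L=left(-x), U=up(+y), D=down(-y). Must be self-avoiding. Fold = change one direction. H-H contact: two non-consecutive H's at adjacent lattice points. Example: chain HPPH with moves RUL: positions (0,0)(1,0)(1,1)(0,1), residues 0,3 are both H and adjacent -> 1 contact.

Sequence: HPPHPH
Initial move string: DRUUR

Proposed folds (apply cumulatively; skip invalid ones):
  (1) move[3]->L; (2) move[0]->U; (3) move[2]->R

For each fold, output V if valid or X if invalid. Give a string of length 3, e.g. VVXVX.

Initial: DRUUR -> [(0, 0), (0, -1), (1, -1), (1, 0), (1, 1), (2, 1)]
Fold 1: move[3]->L => DRULR INVALID (collision), skipped
Fold 2: move[0]->U => URUUR VALID
Fold 3: move[2]->R => URRUR VALID

Answer: XVV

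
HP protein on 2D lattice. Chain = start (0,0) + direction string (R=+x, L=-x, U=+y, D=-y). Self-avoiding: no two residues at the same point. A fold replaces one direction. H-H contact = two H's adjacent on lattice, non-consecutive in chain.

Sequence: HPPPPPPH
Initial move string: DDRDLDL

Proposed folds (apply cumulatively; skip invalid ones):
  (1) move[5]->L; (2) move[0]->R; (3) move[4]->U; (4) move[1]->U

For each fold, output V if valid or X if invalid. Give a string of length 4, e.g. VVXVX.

Answer: VVXX

Derivation:
Initial: DDRDLDL -> [(0, 0), (0, -1), (0, -2), (1, -2), (1, -3), (0, -3), (0, -4), (-1, -4)]
Fold 1: move[5]->L => DDRDLLL VALID
Fold 2: move[0]->R => RDRDLLL VALID
Fold 3: move[4]->U => RDRDULL INVALID (collision), skipped
Fold 4: move[1]->U => RURDLLL INVALID (collision), skipped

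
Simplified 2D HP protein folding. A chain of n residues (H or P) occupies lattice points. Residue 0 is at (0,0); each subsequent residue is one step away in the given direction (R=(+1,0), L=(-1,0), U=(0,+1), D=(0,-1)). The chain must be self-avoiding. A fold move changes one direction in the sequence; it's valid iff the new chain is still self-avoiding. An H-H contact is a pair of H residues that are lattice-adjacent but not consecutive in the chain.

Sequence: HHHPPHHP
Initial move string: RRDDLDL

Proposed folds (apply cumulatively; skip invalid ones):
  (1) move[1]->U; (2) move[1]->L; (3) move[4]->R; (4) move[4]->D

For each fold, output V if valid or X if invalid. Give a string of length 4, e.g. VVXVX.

Initial: RRDDLDL -> [(0, 0), (1, 0), (2, 0), (2, -1), (2, -2), (1, -2), (1, -3), (0, -3)]
Fold 1: move[1]->U => RUDDLDL INVALID (collision), skipped
Fold 2: move[1]->L => RLDDLDL INVALID (collision), skipped
Fold 3: move[4]->R => RRDDRDL VALID
Fold 4: move[4]->D => RRDDDDL VALID

Answer: XXVV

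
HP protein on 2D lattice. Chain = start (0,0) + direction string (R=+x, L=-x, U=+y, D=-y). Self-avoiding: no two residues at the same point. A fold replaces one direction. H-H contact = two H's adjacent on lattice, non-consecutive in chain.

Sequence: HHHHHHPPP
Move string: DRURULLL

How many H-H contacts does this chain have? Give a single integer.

Positions: [(0, 0), (0, -1), (1, -1), (1, 0), (2, 0), (2, 1), (1, 1), (0, 1), (-1, 1)]
H-H contact: residue 0 @(0,0) - residue 3 @(1, 0)

Answer: 1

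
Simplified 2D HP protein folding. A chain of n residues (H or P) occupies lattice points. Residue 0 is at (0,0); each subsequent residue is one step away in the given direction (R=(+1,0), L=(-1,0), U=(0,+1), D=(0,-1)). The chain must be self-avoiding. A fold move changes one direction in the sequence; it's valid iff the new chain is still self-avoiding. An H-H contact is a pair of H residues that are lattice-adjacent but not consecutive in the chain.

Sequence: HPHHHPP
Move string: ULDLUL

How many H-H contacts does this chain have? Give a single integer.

Answer: 1

Derivation:
Positions: [(0, 0), (0, 1), (-1, 1), (-1, 0), (-2, 0), (-2, 1), (-3, 1)]
H-H contact: residue 0 @(0,0) - residue 3 @(-1, 0)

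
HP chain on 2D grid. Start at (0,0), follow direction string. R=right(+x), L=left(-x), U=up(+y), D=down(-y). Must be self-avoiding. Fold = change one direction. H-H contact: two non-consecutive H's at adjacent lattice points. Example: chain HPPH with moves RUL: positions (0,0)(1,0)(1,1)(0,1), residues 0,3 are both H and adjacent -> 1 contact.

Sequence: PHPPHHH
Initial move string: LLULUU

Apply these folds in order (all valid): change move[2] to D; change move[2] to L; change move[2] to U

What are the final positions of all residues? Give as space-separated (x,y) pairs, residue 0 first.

Initial moves: LLULUU
Fold: move[2]->D => LLDLUU (positions: [(0, 0), (-1, 0), (-2, 0), (-2, -1), (-3, -1), (-3, 0), (-3, 1)])
Fold: move[2]->L => LLLLUU (positions: [(0, 0), (-1, 0), (-2, 0), (-3, 0), (-4, 0), (-4, 1), (-4, 2)])
Fold: move[2]->U => LLULUU (positions: [(0, 0), (-1, 0), (-2, 0), (-2, 1), (-3, 1), (-3, 2), (-3, 3)])

Answer: (0,0) (-1,0) (-2,0) (-2,1) (-3,1) (-3,2) (-3,3)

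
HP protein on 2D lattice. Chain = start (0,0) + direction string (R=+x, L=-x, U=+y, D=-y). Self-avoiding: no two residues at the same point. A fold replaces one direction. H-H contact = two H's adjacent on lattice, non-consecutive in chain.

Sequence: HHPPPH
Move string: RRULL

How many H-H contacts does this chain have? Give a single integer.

Positions: [(0, 0), (1, 0), (2, 0), (2, 1), (1, 1), (0, 1)]
H-H contact: residue 0 @(0,0) - residue 5 @(0, 1)

Answer: 1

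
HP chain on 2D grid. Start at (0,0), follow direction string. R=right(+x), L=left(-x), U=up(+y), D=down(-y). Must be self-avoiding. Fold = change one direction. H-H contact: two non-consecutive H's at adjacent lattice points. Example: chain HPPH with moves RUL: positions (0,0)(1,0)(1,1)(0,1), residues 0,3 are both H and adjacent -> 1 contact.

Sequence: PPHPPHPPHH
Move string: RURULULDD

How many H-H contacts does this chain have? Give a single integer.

Answer: 3

Derivation:
Positions: [(0, 0), (1, 0), (1, 1), (2, 1), (2, 2), (1, 2), (1, 3), (0, 3), (0, 2), (0, 1)]
H-H contact: residue 2 @(1,1) - residue 9 @(0, 1)
H-H contact: residue 2 @(1,1) - residue 5 @(1, 2)
H-H contact: residue 5 @(1,2) - residue 8 @(0, 2)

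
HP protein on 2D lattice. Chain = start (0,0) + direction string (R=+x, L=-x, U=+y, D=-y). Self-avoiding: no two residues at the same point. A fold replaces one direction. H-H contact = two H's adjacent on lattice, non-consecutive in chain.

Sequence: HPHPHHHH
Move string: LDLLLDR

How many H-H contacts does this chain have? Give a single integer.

Answer: 1

Derivation:
Positions: [(0, 0), (-1, 0), (-1, -1), (-2, -1), (-3, -1), (-4, -1), (-4, -2), (-3, -2)]
H-H contact: residue 4 @(-3,-1) - residue 7 @(-3, -2)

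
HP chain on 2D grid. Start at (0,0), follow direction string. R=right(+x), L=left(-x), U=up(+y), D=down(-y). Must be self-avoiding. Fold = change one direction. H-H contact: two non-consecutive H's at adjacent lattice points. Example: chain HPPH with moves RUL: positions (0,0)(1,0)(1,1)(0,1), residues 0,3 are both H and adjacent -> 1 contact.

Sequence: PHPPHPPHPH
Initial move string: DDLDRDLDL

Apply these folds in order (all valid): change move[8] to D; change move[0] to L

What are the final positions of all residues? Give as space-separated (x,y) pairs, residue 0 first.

Initial moves: DDLDRDLDL
Fold: move[8]->D => DDLDRDLDD (positions: [(0, 0), (0, -1), (0, -2), (-1, -2), (-1, -3), (0, -3), (0, -4), (-1, -4), (-1, -5), (-1, -6)])
Fold: move[0]->L => LDLDRDLDD (positions: [(0, 0), (-1, 0), (-1, -1), (-2, -1), (-2, -2), (-1, -2), (-1, -3), (-2, -3), (-2, -4), (-2, -5)])

Answer: (0,0) (-1,0) (-1,-1) (-2,-1) (-2,-2) (-1,-2) (-1,-3) (-2,-3) (-2,-4) (-2,-5)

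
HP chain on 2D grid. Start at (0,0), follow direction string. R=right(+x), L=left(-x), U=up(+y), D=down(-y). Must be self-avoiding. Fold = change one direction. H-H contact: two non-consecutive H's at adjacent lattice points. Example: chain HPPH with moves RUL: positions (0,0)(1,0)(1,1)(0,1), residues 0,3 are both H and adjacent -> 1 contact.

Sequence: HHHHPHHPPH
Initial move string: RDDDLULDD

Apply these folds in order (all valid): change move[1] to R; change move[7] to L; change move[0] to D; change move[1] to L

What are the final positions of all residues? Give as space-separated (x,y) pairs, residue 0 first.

Initial moves: RDDDLULDD
Fold: move[1]->R => RRDDLULDD (positions: [(0, 0), (1, 0), (2, 0), (2, -1), (2, -2), (1, -2), (1, -1), (0, -1), (0, -2), (0, -3)])
Fold: move[7]->L => RRDDLULLD (positions: [(0, 0), (1, 0), (2, 0), (2, -1), (2, -2), (1, -2), (1, -1), (0, -1), (-1, -1), (-1, -2)])
Fold: move[0]->D => DRDDLULLD (positions: [(0, 0), (0, -1), (1, -1), (1, -2), (1, -3), (0, -3), (0, -2), (-1, -2), (-2, -2), (-2, -3)])
Fold: move[1]->L => DLDDLULLD (positions: [(0, 0), (0, -1), (-1, -1), (-1, -2), (-1, -3), (-2, -3), (-2, -2), (-3, -2), (-4, -2), (-4, -3)])

Answer: (0,0) (0,-1) (-1,-1) (-1,-2) (-1,-3) (-2,-3) (-2,-2) (-3,-2) (-4,-2) (-4,-3)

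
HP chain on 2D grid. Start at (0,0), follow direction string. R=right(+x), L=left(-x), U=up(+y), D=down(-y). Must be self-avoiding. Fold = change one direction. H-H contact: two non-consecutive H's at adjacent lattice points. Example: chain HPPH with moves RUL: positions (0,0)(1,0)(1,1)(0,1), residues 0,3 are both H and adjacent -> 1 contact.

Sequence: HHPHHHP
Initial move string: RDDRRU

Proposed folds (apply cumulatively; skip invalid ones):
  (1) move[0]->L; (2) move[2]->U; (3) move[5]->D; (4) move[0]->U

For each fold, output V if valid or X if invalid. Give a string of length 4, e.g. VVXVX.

Initial: RDDRRU -> [(0, 0), (1, 0), (1, -1), (1, -2), (2, -2), (3, -2), (3, -1)]
Fold 1: move[0]->L => LDDRRU VALID
Fold 2: move[2]->U => LDURRU INVALID (collision), skipped
Fold 3: move[5]->D => LDDRRD VALID
Fold 4: move[0]->U => UDDRRD INVALID (collision), skipped

Answer: VXVX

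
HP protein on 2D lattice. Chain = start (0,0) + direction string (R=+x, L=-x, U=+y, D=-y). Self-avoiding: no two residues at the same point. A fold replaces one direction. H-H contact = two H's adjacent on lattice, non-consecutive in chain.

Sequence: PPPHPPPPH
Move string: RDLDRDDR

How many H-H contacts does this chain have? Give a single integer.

Answer: 0

Derivation:
Positions: [(0, 0), (1, 0), (1, -1), (0, -1), (0, -2), (1, -2), (1, -3), (1, -4), (2, -4)]
No H-H contacts found.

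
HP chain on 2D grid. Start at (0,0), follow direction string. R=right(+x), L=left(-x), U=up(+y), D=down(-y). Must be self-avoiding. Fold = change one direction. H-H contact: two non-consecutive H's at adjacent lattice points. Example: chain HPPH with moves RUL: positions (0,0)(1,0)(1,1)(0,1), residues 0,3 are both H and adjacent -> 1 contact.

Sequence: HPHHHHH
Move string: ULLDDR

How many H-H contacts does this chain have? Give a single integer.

Answer: 0

Derivation:
Positions: [(0, 0), (0, 1), (-1, 1), (-2, 1), (-2, 0), (-2, -1), (-1, -1)]
No H-H contacts found.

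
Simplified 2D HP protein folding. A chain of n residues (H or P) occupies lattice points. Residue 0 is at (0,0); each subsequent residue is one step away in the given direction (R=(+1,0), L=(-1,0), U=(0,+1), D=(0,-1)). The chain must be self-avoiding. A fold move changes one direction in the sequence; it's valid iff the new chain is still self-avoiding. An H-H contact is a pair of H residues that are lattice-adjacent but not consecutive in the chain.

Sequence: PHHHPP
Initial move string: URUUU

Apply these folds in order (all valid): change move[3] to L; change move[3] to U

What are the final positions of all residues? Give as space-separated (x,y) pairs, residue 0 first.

Answer: (0,0) (0,1) (1,1) (1,2) (1,3) (1,4)

Derivation:
Initial moves: URUUU
Fold: move[3]->L => URULU (positions: [(0, 0), (0, 1), (1, 1), (1, 2), (0, 2), (0, 3)])
Fold: move[3]->U => URUUU (positions: [(0, 0), (0, 1), (1, 1), (1, 2), (1, 3), (1, 4)])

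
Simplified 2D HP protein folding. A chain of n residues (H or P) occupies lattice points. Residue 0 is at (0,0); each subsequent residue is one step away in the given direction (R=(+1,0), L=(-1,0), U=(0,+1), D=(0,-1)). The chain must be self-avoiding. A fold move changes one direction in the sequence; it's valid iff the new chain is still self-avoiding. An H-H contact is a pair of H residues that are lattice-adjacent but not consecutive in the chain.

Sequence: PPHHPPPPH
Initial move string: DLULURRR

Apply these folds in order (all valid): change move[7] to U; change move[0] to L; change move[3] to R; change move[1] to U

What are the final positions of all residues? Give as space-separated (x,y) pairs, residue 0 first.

Answer: (0,0) (-1,0) (-1,1) (-1,2) (0,2) (0,3) (1,3) (2,3) (2,4)

Derivation:
Initial moves: DLULURRR
Fold: move[7]->U => DLULURRU (positions: [(0, 0), (0, -1), (-1, -1), (-1, 0), (-2, 0), (-2, 1), (-1, 1), (0, 1), (0, 2)])
Fold: move[0]->L => LLULURRU (positions: [(0, 0), (-1, 0), (-2, 0), (-2, 1), (-3, 1), (-3, 2), (-2, 2), (-1, 2), (-1, 3)])
Fold: move[3]->R => LLURURRU (positions: [(0, 0), (-1, 0), (-2, 0), (-2, 1), (-1, 1), (-1, 2), (0, 2), (1, 2), (1, 3)])
Fold: move[1]->U => LUURURRU (positions: [(0, 0), (-1, 0), (-1, 1), (-1, 2), (0, 2), (0, 3), (1, 3), (2, 3), (2, 4)])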